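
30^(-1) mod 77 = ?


Use the extended Euclidean algorithm on (77, 30); each row r = 77*s + 30*t:
r=77, s=1, t=0
r=30, s=0, t=1
q=2: r=17, s=1, t=-2   [77*(1) + 30*(-2) = 17]
q=1: r=13, s=-1, t=3   [77*(-1) + 30*(3) = 13]
q=1: r=4, s=2, t=-5   [77*(2) + 30*(-5) = 4]
q=3: r=1, s=-7, t=18   [77*(-7) + 30*(18) = 1]
q=4: r=0, s=30, t=-77   [77*(30) + 30*(-77) = 0]
GCD = 1 with t = 18, so 30*(18) ≡ 1 (mod 77)
Inverse = 18 mod 77 = 18
Check: 30 * 18 = 540 ≡ 1 (mod 77)

30^(-1) ≡ 18 (mod 77)


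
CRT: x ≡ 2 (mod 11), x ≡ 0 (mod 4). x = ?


M = 11*4 = 44
M1 = M/11 = 4, M2 = M/4 = 11
M1^(-1) mod 11 = 3, M2^(-1) mod 4 = 3
x = 2*4*3 + 0*11*3 = 24
24 mod 44 = 24
Check: 24 mod 11 = 2 ✓, 24 mod 4 = 0 ✓

x ≡ 24 (mod 44)


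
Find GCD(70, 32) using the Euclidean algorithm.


70 = 2 * 32 + 6
32 = 5 * 6 + 2
6 = 3 * 2 + 0
GCD = 2


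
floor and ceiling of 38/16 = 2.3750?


38/16 = 2.3750
floor = 2
ceil = 3

floor = 2, ceil = 3


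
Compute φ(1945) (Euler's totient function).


1945 = 5 × 389
Prime factors: 5, 389
φ(1945) = 1945 × (1-1/5) × (1-1/389)
= 1945 × 4/5 × 388/389 = 1552

φ(1945) = 1552


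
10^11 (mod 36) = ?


10^1 mod 36 = 10
10^2 mod 36 = 28
10^3 mod 36 = 28
10^4 mod 36 = 28
10^5 mod 36 = 28
10^6 mod 36 = 28
10^7 mod 36 = 28
10^8 mod 36 = 28
10^9 mod 36 = 28
10^10 mod 36 = 28
10^11 mod 36 = 28


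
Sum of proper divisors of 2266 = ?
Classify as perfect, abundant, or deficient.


Proper divisors: 1, 2, 11, 22, 103, 206, 1133
Sum = 1 + 2 + 11 + 22 + 103 + 206 + 1133 = 1478
1478 < 2266 → deficient

s(2266) = 1478 (deficient)


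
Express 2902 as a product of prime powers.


2902 / 2 = 1451
1451 / 1451 = 1
2902 = 2 × 1451


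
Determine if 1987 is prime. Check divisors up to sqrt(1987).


Check divisors up to sqrt(1987) = 44.5758
No divisors found.
1987 is prime.

Yes, 1987 is prime


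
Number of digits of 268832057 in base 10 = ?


268832057 has 9 digits in base 10
floor(log10(268832057)) + 1 = floor(8.4295) + 1 = 9

9 digits (base 10)


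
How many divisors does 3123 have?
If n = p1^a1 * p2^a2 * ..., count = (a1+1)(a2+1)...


3123 = 3^2 × 347^1
d(3123) = (2+1) × (1+1) = 6

6 divisors


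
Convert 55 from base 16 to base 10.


55 (base 16) = 85 (decimal)
85 (decimal) = 85 (base 10)


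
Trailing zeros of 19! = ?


floor(19/5) = 3
Total = 3

3 trailing zeros


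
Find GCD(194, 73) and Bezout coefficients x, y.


Tabular extended Euclidean (each row: r = 194*s + 73*t):
r=194, s=1, t=0
r=73, s=0, t=1
q=2: r=48, s=1, t=-2   [194*(1) + 73*(-2) = 48]
q=1: r=25, s=-1, t=3   [194*(-1) + 73*(3) = 25]
q=1: r=23, s=2, t=-5   [194*(2) + 73*(-5) = 23]
q=1: r=2, s=-3, t=8   [194*(-3) + 73*(8) = 2]
q=11: r=1, s=35, t=-93   [194*(35) + 73*(-93) = 1]
q=2: r=0, s=-73, t=194   [194*(-73) + 73*(194) = 0]
GCD = 1; from the row with r=1: x=35, y=-93
Check: 194*(35) + 73*(-93) = 6790 - 6789 = 1

GCD = 1, x = 35, y = -93


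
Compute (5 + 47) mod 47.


5 + 47 = 52
52 mod 47 = 5


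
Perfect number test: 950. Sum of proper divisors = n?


Proper divisors of 950: 1, 2, 5, 10, 19, 25, 38, 50, 95, 190, 475
Sum = 1 + 2 + 5 + 10 + 19 + 25 + 38 + 50 + 95 + 190 + 475 = 910

No, 950 is not perfect (910 ≠ 950)


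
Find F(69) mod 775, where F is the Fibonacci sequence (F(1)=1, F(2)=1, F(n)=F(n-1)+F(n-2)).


F(k) mod 775 for k=1..69:
1, 1, 2, 3, 5, 8, 13, 21, 34, 55, 89, 144, 233, 377, 610, 212, 47, 259, 306, 565, 96, 661, 757, 643, 625, 493, 343, 61, 404, 465, 94, 559, 653, 437, 315, 752, 292, 269, 561, 55, 616, 671, 512, 408, 145, 553, 698, 476, 399, 100, 499, 599, 323, 147, 470, 617, 312, 154, 466, 620, 311, 156, 467, 623, 315, 163, 478, 641, 344
F(69) mod 775 = 344


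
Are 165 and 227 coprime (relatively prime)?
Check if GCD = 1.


Euclidean algorithm:
227 = 1 * 165 + 62
165 = 2 * 62 + 41
62 = 1 * 41 + 21
41 = 1 * 21 + 20
21 = 1 * 20 + 1
20 = 20 * 1 + 0
GCD(165, 227) = 1

Yes, coprime (GCD = 1)


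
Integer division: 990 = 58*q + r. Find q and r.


990 = 58 * 17 + 4
Check: 986 + 4 = 990

q = 17, r = 4


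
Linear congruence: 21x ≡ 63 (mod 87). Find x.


GCD(21, 87) = 3 divides 63
Divide: 7x ≡ 21 (mod 29)
x ≡ 3 (mod 29)


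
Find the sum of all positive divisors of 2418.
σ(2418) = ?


Divisors of 2418: 1, 2, 3, 6, 13, 26, 31, 39, 62, 78, 93, 186, 403, 806, 1209, 2418
Sum = 1 + 2 + 3 + 6 + 13 + 26 + 31 + 39 + 62 + 78 + 93 + 186 + 403 + 806 + 1209 + 2418 = 5376

σ(2418) = 5376


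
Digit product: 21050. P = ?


2 × 1 × 0 × 5 × 0 = 0


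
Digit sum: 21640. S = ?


2 + 1 + 6 + 4 + 0 = 13


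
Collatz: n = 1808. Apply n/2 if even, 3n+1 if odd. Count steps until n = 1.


1808 → 904 → 452 → 226 → 113 → 340 → 170 → 85 → 256 → 128 → 64 → 32 → 16 → 8 → 4 → 2 → 1
Total steps = 16

16 steps


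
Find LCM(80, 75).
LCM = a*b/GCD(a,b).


GCD(80, 75) = 5
LCM = 80*75/5 = 6000/5 = 1200

LCM = 1200


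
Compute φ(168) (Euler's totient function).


168 = 2^3 × 3 × 7
Prime factors: 2, 3, 7
φ(168) = 168 × (1-1/2) × (1-1/3) × (1-1/7)
= 168 × 1/2 × 2/3 × 6/7 = 48

φ(168) = 48


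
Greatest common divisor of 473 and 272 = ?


473 = 1 * 272 + 201
272 = 1 * 201 + 71
201 = 2 * 71 + 59
71 = 1 * 59 + 12
59 = 4 * 12 + 11
12 = 1 * 11 + 1
11 = 11 * 1 + 0
GCD = 1


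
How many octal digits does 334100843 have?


334100843 in base 8 = 2372374553
Number of digits = 10

10 digits (base 8)


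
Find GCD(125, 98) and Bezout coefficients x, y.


Tabular extended Euclidean (each row: r = 125*s + 98*t):
r=125, s=1, t=0
r=98, s=0, t=1
q=1: r=27, s=1, t=-1   [125*(1) + 98*(-1) = 27]
q=3: r=17, s=-3, t=4   [125*(-3) + 98*(4) = 17]
q=1: r=10, s=4, t=-5   [125*(4) + 98*(-5) = 10]
q=1: r=7, s=-7, t=9   [125*(-7) + 98*(9) = 7]
q=1: r=3, s=11, t=-14   [125*(11) + 98*(-14) = 3]
q=2: r=1, s=-29, t=37   [125*(-29) + 98*(37) = 1]
q=3: r=0, s=98, t=-125   [125*(98) + 98*(-125) = 0]
GCD = 1; from the row with r=1: x=-29, y=37
Check: 125*(-29) + 98*(37) = -3625 + 3626 = 1

GCD = 1, x = -29, y = 37


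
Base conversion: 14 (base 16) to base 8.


14 (base 16) = 20 (decimal)
20 (decimal) = 24 (base 8)


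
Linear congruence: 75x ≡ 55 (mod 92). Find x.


GCD(75, 92) = 1, unique solution
a^(-1) mod 92 = 27
x = 27 * 55 mod 92 = 13

x ≡ 13 (mod 92)


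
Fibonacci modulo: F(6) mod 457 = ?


F(k) mod 457 for k=1..6:
1, 1, 2, 3, 5, 8
F(6) mod 457 = 8


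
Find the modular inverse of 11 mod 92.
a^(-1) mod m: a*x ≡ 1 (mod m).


Use the extended Euclidean algorithm on (92, 11); each row r = 92*s + 11*t:
r=92, s=1, t=0
r=11, s=0, t=1
q=8: r=4, s=1, t=-8   [92*(1) + 11*(-8) = 4]
q=2: r=3, s=-2, t=17   [92*(-2) + 11*(17) = 3]
q=1: r=1, s=3, t=-25   [92*(3) + 11*(-25) = 1]
q=3: r=0, s=-11, t=92   [92*(-11) + 11*(92) = 0]
GCD = 1 with t = -25, so 11*(-25) ≡ 1 (mod 92)
Inverse = -25 mod 92 = 67
Check: 11 * 67 = 737 ≡ 1 (mod 92)

11^(-1) ≡ 67 (mod 92)


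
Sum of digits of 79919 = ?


7 + 9 + 9 + 1 + 9 = 35


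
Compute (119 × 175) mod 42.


119 × 175 = 20825
20825 mod 42 = 35


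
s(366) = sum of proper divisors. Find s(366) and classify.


Proper divisors: 1, 2, 3, 6, 61, 122, 183
Sum = 1 + 2 + 3 + 6 + 61 + 122 + 183 = 378
378 > 366 → abundant

s(366) = 378 (abundant)


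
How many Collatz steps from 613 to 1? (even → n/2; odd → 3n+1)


613 → 1840 → 920 → 460 → 230 → 115 → 346 → 173 → 520 → 260 → 130 → 65 → 196 → 98 → 49 → 148 → 74 → 37 → 112 → 56 → 28 → 14 → 7 → 22 → 11 → 34 → 17 → 52 → 26 → 13 → 40 → 20 → 10 → 5 → 16 → 8 → 4 → 2 → 1
Total steps = 38

38 steps


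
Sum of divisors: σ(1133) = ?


Divisors of 1133: 1, 11, 103, 1133
Sum = 1 + 11 + 103 + 1133 = 1248

σ(1133) = 1248


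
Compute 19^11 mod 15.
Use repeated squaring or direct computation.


19^1 mod 15 = 4
19^2 mod 15 = 1
19^3 mod 15 = 4
19^4 mod 15 = 1
19^5 mod 15 = 4
19^6 mod 15 = 1
19^7 mod 15 = 4
19^8 mod 15 = 1
19^9 mod 15 = 4
19^10 mod 15 = 1
19^11 mod 15 = 4


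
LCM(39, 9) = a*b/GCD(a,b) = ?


GCD(39, 9) = 3
LCM = 39*9/3 = 351/3 = 117

LCM = 117


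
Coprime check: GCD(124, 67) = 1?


Euclidean algorithm:
124 = 1 * 67 + 57
67 = 1 * 57 + 10
57 = 5 * 10 + 7
10 = 1 * 7 + 3
7 = 2 * 3 + 1
3 = 3 * 1 + 0
GCD(124, 67) = 1

Yes, coprime (GCD = 1)


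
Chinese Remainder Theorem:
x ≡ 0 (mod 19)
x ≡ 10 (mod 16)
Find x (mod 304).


M = 19*16 = 304
M1 = M/19 = 16, M2 = M/16 = 19
M1^(-1) mod 19 = 6, M2^(-1) mod 16 = 11
x = 0*16*6 + 10*19*11 = 2090
2090 mod 304 = 266
Check: 266 mod 19 = 0 ✓, 266 mod 16 = 10 ✓

x ≡ 266 (mod 304)


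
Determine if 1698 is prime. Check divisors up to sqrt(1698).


1698 / 2 = 849 (exact division)
1698 is NOT prime.

No, 1698 is not prime


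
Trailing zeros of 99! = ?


floor(99/5) = 19
floor(99/25) = 3
Total = 22

22 trailing zeros


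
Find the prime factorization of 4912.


4912 / 2 = 2456
2456 / 2 = 1228
1228 / 2 = 614
614 / 2 = 307
307 / 307 = 1
4912 = 2^4 × 307


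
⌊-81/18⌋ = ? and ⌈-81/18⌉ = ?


-81/18 = -4.5000
floor = -5
ceil = -4

floor = -5, ceil = -4


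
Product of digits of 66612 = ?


6 × 6 × 6 × 1 × 2 = 432


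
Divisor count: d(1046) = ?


1046 = 2^1 × 523^1
d(1046) = (1+1) × (1+1) = 4

4 divisors


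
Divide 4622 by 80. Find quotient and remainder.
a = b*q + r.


4622 = 80 * 57 + 62
Check: 4560 + 62 = 4622

q = 57, r = 62


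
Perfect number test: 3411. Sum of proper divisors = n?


Proper divisors of 3411: 1, 3, 9, 379, 1137
Sum = 1 + 3 + 9 + 379 + 1137 = 1529

No, 3411 is not perfect (1529 ≠ 3411)


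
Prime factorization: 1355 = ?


1355 / 5 = 271
271 / 271 = 1
1355 = 5 × 271


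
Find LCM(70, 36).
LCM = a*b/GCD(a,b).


GCD(70, 36) = 2
LCM = 70*36/2 = 2520/2 = 1260

LCM = 1260


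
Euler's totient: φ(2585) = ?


2585 = 5 × 11 × 47
Prime factors: 5, 11, 47
φ(2585) = 2585 × (1-1/5) × (1-1/11) × (1-1/47)
= 2585 × 4/5 × 10/11 × 46/47 = 1840

φ(2585) = 1840


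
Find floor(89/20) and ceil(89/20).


89/20 = 4.4500
floor = 4
ceil = 5

floor = 4, ceil = 5


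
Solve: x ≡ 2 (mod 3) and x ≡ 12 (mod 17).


M = 3*17 = 51
M1 = M/3 = 17, M2 = M/17 = 3
M1^(-1) mod 3 = 2, M2^(-1) mod 17 = 6
x = 2*17*2 + 12*3*6 = 284
284 mod 51 = 29
Check: 29 mod 3 = 2 ✓, 29 mod 17 = 12 ✓

x ≡ 29 (mod 51)


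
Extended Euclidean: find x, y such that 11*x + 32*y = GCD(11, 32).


Tabular extended Euclidean (each row: r = 11*s + 32*t):
r=11, s=1, t=0
r=32, s=0, t=1
q=0: r=11, s=1, t=0   [11*(1) + 32*(0) = 11]
q=2: r=10, s=-2, t=1   [11*(-2) + 32*(1) = 10]
q=1: r=1, s=3, t=-1   [11*(3) + 32*(-1) = 1]
q=10: r=0, s=-32, t=11   [11*(-32) + 32*(11) = 0]
GCD = 1; from the row with r=1: x=3, y=-1
Check: 11*(3) + 32*(-1) = 33 - 32 = 1

GCD = 1, x = 3, y = -1


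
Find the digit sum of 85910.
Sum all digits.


8 + 5 + 9 + 1 + 0 = 23


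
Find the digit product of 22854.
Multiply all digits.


2 × 2 × 8 × 5 × 4 = 640


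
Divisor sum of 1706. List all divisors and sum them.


Divisors of 1706: 1, 2, 853, 1706
Sum = 1 + 2 + 853 + 1706 = 2562

σ(1706) = 2562


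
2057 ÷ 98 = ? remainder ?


2057 = 98 * 20 + 97
Check: 1960 + 97 = 2057

q = 20, r = 97


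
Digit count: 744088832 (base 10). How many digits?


744088832 has 9 digits in base 10
floor(log10(744088832)) + 1 = floor(8.8716) + 1 = 9

9 digits (base 10)


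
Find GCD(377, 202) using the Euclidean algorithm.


377 = 1 * 202 + 175
202 = 1 * 175 + 27
175 = 6 * 27 + 13
27 = 2 * 13 + 1
13 = 13 * 1 + 0
GCD = 1


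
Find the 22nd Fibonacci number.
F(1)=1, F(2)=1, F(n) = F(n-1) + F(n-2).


Sequence: 1, 1, 2, 3, 5, 8, 13, 21, 34, 55, 89, 144, 233, 377, 610, 987, 1597, 2584, 4181, 6765, 10946, 17711
F(22) = 17711


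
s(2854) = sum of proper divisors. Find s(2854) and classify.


Proper divisors: 1, 2, 1427
Sum = 1 + 2 + 1427 = 1430
1430 < 2854 → deficient

s(2854) = 1430 (deficient)


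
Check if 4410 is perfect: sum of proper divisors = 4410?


Proper divisors of 4410: 1, 2, 3, 5, 6, 7, 9, 10, 14, 15, 18, 21, 30, 35, 42, 45, 49, 63, 70, 90, 98, 105, 126, 147, 210, 245, 294, 315, 441, 490, 630, 735, 882, 1470, 2205
Sum = 1 + 2 + 3 + 5 + 6 + 7 + 9 + 10 + 14 + 15 + 18 + 21 + 30 + 35 + 42 + 45 + 49 + 63 + 70 + 90 + 98 + 105 + 126 + 147 + 210 + 245 + 294 + 315 + 441 + 490 + 630 + 735 + 882 + 1470 + 2205 = 8928

No, 4410 is not perfect (8928 ≠ 4410)


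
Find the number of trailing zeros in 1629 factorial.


floor(1629/5) = 325
floor(1629/25) = 65
floor(1629/125) = 13
floor(1629/625) = 2
Total = 405

405 trailing zeros


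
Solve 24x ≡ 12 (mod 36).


GCD(24, 36) = 12 divides 12
Divide: 2x ≡ 1 (mod 3)
x ≡ 2 (mod 3)


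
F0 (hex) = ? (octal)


F0 (base 16) = 240 (decimal)
240 (decimal) = 360 (base 8)


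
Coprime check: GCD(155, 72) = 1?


Euclidean algorithm:
155 = 2 * 72 + 11
72 = 6 * 11 + 6
11 = 1 * 6 + 5
6 = 1 * 5 + 1
5 = 5 * 1 + 0
GCD(155, 72) = 1

Yes, coprime (GCD = 1)


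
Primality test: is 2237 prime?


Check divisors up to sqrt(2237) = 47.2969
No divisors found.
2237 is prime.

Yes, 2237 is prime


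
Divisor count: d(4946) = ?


4946 = 2^1 × 2473^1
d(4946) = (1+1) × (1+1) = 4

4 divisors


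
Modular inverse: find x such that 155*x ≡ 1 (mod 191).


Use the extended Euclidean algorithm on (191, 155); each row r = 191*s + 155*t:
r=191, s=1, t=0
r=155, s=0, t=1
q=1: r=36, s=1, t=-1   [191*(1) + 155*(-1) = 36]
q=4: r=11, s=-4, t=5   [191*(-4) + 155*(5) = 11]
q=3: r=3, s=13, t=-16   [191*(13) + 155*(-16) = 3]
q=3: r=2, s=-43, t=53   [191*(-43) + 155*(53) = 2]
q=1: r=1, s=56, t=-69   [191*(56) + 155*(-69) = 1]
q=2: r=0, s=-155, t=191   [191*(-155) + 155*(191) = 0]
GCD = 1 with t = -69, so 155*(-69) ≡ 1 (mod 191)
Inverse = -69 mod 191 = 122
Check: 155 * 122 = 18910 ≡ 1 (mod 191)

155^(-1) ≡ 122 (mod 191)


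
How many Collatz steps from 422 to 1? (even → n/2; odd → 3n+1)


422 → 211 → 634 → 317 → 952 → 476 → 238 → 119 → 358 → 179 → 538 → 269 → 808 → 404 → 202 → 101 → 304 → 152 → 76 → 38 → 19 → 58 → 29 → 88 → 44 → 22 → 11 → 34 → 17 → 52 → 26 → 13 → 40 → 20 → 10 → 5 → 16 → 8 → 4 → 2 → 1
Total steps = 40

40 steps


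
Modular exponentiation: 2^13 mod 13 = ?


2^1 mod 13 = 2
2^2 mod 13 = 4
2^3 mod 13 = 8
2^4 mod 13 = 3
2^5 mod 13 = 6
2^6 mod 13 = 12
2^7 mod 13 = 11
2^8 mod 13 = 9
2^9 mod 13 = 5
2^10 mod 13 = 10
2^11 mod 13 = 7
2^12 mod 13 = 1
2^13 mod 13 = 2


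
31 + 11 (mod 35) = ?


31 + 11 = 42
42 mod 35 = 7


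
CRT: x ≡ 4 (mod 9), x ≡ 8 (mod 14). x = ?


M = 9*14 = 126
M1 = M/9 = 14, M2 = M/14 = 9
M1^(-1) mod 9 = 2, M2^(-1) mod 14 = 11
x = 4*14*2 + 8*9*11 = 904
904 mod 126 = 22
Check: 22 mod 9 = 4 ✓, 22 mod 14 = 8 ✓

x ≡ 22 (mod 126)


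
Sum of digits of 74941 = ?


7 + 4 + 9 + 4 + 1 = 25


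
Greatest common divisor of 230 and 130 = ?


230 = 1 * 130 + 100
130 = 1 * 100 + 30
100 = 3 * 30 + 10
30 = 3 * 10 + 0
GCD = 10


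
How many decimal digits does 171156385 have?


171156385 has 9 digits in base 10
floor(log10(171156385)) + 1 = floor(8.2334) + 1 = 9

9 digits (base 10)


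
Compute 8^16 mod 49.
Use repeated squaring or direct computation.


8^1 mod 49 = 8
8^2 mod 49 = 15
8^3 mod 49 = 22
8^4 mod 49 = 29
8^5 mod 49 = 36
8^6 mod 49 = 43
8^7 mod 49 = 1
8^8 mod 49 = 8
8^9 mod 49 = 15
8^10 mod 49 = 22
8^11 mod 49 = 29
8^12 mod 49 = 36
8^13 mod 49 = 43
8^14 mod 49 = 1
8^15 mod 49 = 8
8^16 mod 49 = 15


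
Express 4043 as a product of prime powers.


4043 / 13 = 311
311 / 311 = 1
4043 = 13 × 311


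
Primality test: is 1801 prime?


Check divisors up to sqrt(1801) = 42.4382
No divisors found.
1801 is prime.

Yes, 1801 is prime


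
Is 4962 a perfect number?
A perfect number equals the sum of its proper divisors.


Proper divisors of 4962: 1, 2, 3, 6, 827, 1654, 2481
Sum = 1 + 2 + 3 + 6 + 827 + 1654 + 2481 = 4974

No, 4962 is not perfect (4974 ≠ 4962)


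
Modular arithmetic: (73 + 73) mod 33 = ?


73 + 73 = 146
146 mod 33 = 14


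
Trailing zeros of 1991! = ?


floor(1991/5) = 398
floor(1991/25) = 79
floor(1991/125) = 15
floor(1991/625) = 3
Total = 495

495 trailing zeros


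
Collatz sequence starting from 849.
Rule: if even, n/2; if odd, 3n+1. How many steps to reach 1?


849 → 2548 → 1274 → 637 → 1912 → 956 → 478 → 239 → 718 → 359 → 1078 → 539 → 1618 → 809 → 2428 → 1214 → 607 → 1822 → 911 → 2734 → 1367 → 4102 → 2051 → 6154 → 3077 → 9232 → 4616 → 2308 → 1154 → 577 → 1732 → 866 → 433 → 1300 → 650 → 325 → 976 → 488 → 244 → 122 → 61 → 184 → 92 → 46 → 23 → 70 → 35 → 106 → 53 → 160 → 80 → 40 → 20 → 10 → 5 → 16 → 8 → 4 → 2 → 1
Total steps = 59

59 steps


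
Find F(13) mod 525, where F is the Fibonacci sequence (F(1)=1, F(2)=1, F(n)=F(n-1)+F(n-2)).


F(k) mod 525 for k=1..13:
1, 1, 2, 3, 5, 8, 13, 21, 34, 55, 89, 144, 233
F(13) mod 525 = 233


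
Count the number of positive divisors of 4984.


4984 = 2^3 × 7^1 × 89^1
d(4984) = (3+1) × (1+1) × (1+1) = 16

16 divisors


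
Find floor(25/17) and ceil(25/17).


25/17 = 1.4706
floor = 1
ceil = 2

floor = 1, ceil = 2


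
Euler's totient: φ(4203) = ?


4203 = 3^2 × 467
Prime factors: 3, 467
φ(4203) = 4203 × (1-1/3) × (1-1/467)
= 4203 × 2/3 × 466/467 = 2796

φ(4203) = 2796


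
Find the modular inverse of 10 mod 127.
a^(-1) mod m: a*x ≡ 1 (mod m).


Use the extended Euclidean algorithm on (127, 10); each row r = 127*s + 10*t:
r=127, s=1, t=0
r=10, s=0, t=1
q=12: r=7, s=1, t=-12   [127*(1) + 10*(-12) = 7]
q=1: r=3, s=-1, t=13   [127*(-1) + 10*(13) = 3]
q=2: r=1, s=3, t=-38   [127*(3) + 10*(-38) = 1]
q=3: r=0, s=-10, t=127   [127*(-10) + 10*(127) = 0]
GCD = 1 with t = -38, so 10*(-38) ≡ 1 (mod 127)
Inverse = -38 mod 127 = 89
Check: 10 * 89 = 890 ≡ 1 (mod 127)

10^(-1) ≡ 89 (mod 127)


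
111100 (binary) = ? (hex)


111100 (base 2) = 60 (decimal)
60 (decimal) = 3C (base 16)


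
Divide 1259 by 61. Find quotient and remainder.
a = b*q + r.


1259 = 61 * 20 + 39
Check: 1220 + 39 = 1259

q = 20, r = 39


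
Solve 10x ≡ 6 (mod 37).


GCD(10, 37) = 1, unique solution
a^(-1) mod 37 = 26
x = 26 * 6 mod 37 = 8

x ≡ 8 (mod 37)


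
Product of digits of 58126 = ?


5 × 8 × 1 × 2 × 6 = 480


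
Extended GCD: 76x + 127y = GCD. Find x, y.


Tabular extended Euclidean (each row: r = 76*s + 127*t):
r=76, s=1, t=0
r=127, s=0, t=1
q=0: r=76, s=1, t=0   [76*(1) + 127*(0) = 76]
q=1: r=51, s=-1, t=1   [76*(-1) + 127*(1) = 51]
q=1: r=25, s=2, t=-1   [76*(2) + 127*(-1) = 25]
q=2: r=1, s=-5, t=3   [76*(-5) + 127*(3) = 1]
q=25: r=0, s=127, t=-76   [76*(127) + 127*(-76) = 0]
GCD = 1; from the row with r=1: x=-5, y=3
Check: 76*(-5) + 127*(3) = -380 + 381 = 1

GCD = 1, x = -5, y = 3


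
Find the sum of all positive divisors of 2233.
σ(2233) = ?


Divisors of 2233: 1, 7, 11, 29, 77, 203, 319, 2233
Sum = 1 + 7 + 11 + 29 + 77 + 203 + 319 + 2233 = 2880

σ(2233) = 2880


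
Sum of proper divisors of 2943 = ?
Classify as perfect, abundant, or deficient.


Proper divisors: 1, 3, 9, 27, 109, 327, 981
Sum = 1 + 3 + 9 + 27 + 109 + 327 + 981 = 1457
1457 < 2943 → deficient

s(2943) = 1457 (deficient)


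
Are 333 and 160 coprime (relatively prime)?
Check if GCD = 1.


Euclidean algorithm:
333 = 2 * 160 + 13
160 = 12 * 13 + 4
13 = 3 * 4 + 1
4 = 4 * 1 + 0
GCD(333, 160) = 1

Yes, coprime (GCD = 1)


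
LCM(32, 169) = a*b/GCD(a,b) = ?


GCD(32, 169) = 1
LCM = 32*169/1 = 5408/1 = 5408

LCM = 5408


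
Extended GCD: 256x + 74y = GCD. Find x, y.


Tabular extended Euclidean (each row: r = 256*s + 74*t):
r=256, s=1, t=0
r=74, s=0, t=1
q=3: r=34, s=1, t=-3   [256*(1) + 74*(-3) = 34]
q=2: r=6, s=-2, t=7   [256*(-2) + 74*(7) = 6]
q=5: r=4, s=11, t=-38   [256*(11) + 74*(-38) = 4]
q=1: r=2, s=-13, t=45   [256*(-13) + 74*(45) = 2]
q=2: r=0, s=37, t=-128   [256*(37) + 74*(-128) = 0]
GCD = 2; from the row with r=2: x=-13, y=45
Check: 256*(-13) + 74*(45) = -3328 + 3330 = 2

GCD = 2, x = -13, y = 45


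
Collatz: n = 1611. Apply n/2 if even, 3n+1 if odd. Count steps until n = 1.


1611 → 4834 → 2417 → 7252 → 3626 → 1813 → 5440 → 2720 → 1360 → 680 → 340 → 170 → 85 → 256 → 128 → 64 → 32 → 16 → 8 → 4 → 2 → 1
Total steps = 21

21 steps


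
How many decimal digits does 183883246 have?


183883246 has 9 digits in base 10
floor(log10(183883246)) + 1 = floor(8.2645) + 1 = 9

9 digits (base 10)


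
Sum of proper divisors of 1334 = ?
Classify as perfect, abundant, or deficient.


Proper divisors: 1, 2, 23, 29, 46, 58, 667
Sum = 1 + 2 + 23 + 29 + 46 + 58 + 667 = 826
826 < 1334 → deficient

s(1334) = 826 (deficient)


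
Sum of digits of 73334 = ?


7 + 3 + 3 + 3 + 4 = 20


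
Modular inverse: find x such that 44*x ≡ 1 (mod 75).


Use the extended Euclidean algorithm on (75, 44); each row r = 75*s + 44*t:
r=75, s=1, t=0
r=44, s=0, t=1
q=1: r=31, s=1, t=-1   [75*(1) + 44*(-1) = 31]
q=1: r=13, s=-1, t=2   [75*(-1) + 44*(2) = 13]
q=2: r=5, s=3, t=-5   [75*(3) + 44*(-5) = 5]
q=2: r=3, s=-7, t=12   [75*(-7) + 44*(12) = 3]
q=1: r=2, s=10, t=-17   [75*(10) + 44*(-17) = 2]
q=1: r=1, s=-17, t=29   [75*(-17) + 44*(29) = 1]
q=2: r=0, s=44, t=-75   [75*(44) + 44*(-75) = 0]
GCD = 1 with t = 29, so 44*(29) ≡ 1 (mod 75)
Inverse = 29 mod 75 = 29
Check: 44 * 29 = 1276 ≡ 1 (mod 75)

44^(-1) ≡ 29 (mod 75)


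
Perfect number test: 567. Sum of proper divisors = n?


Proper divisors of 567: 1, 3, 7, 9, 21, 27, 63, 81, 189
Sum = 1 + 3 + 7 + 9 + 21 + 27 + 63 + 81 + 189 = 401

No, 567 is not perfect (401 ≠ 567)


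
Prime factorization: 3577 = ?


3577 / 7 = 511
511 / 7 = 73
73 / 73 = 1
3577 = 7^2 × 73


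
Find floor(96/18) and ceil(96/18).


96/18 = 5.3333
floor = 5
ceil = 6

floor = 5, ceil = 6


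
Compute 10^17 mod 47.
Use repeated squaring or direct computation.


10^1 mod 47 = 10
10^2 mod 47 = 6
10^3 mod 47 = 13
10^4 mod 47 = 36
10^5 mod 47 = 31
10^6 mod 47 = 28
10^7 mod 47 = 45
10^8 mod 47 = 27
10^9 mod 47 = 35
10^10 mod 47 = 21
10^11 mod 47 = 22
10^12 mod 47 = 32
10^13 mod 47 = 38
10^14 mod 47 = 4
10^15 mod 47 = 40
10^16 mod 47 = 24
10^17 mod 47 = 5


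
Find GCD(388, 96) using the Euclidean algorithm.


388 = 4 * 96 + 4
96 = 24 * 4 + 0
GCD = 4


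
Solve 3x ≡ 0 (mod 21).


GCD(3, 21) = 3 divides 0
Divide: 1x ≡ 0 (mod 7)
x ≡ 0 (mod 7)


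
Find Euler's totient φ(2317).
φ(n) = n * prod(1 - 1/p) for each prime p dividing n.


2317 = 7 × 331
Prime factors: 7, 331
φ(2317) = 2317 × (1-1/7) × (1-1/331)
= 2317 × 6/7 × 330/331 = 1980

φ(2317) = 1980


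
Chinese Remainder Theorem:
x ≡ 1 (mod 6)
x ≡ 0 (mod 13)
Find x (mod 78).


M = 6*13 = 78
M1 = M/6 = 13, M2 = M/13 = 6
M1^(-1) mod 6 = 1, M2^(-1) mod 13 = 11
x = 1*13*1 + 0*6*11 = 13
13 mod 78 = 13
Check: 13 mod 6 = 1 ✓, 13 mod 13 = 0 ✓

x ≡ 13 (mod 78)


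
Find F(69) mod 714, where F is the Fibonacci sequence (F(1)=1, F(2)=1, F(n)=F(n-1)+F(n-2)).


F(k) mod 714 for k=1..69:
1, 1, 2, 3, 5, 8, 13, 21, 34, 55, 89, 144, 233, 377, 610, 273, 169, 442, 611, 339, 236, 575, 97, 672, 55, 13, 68, 81, 149, 230, 379, 609, 274, 169, 443, 612, 341, 239, 580, 105, 685, 76, 47, 123, 170, 293, 463, 42, 505, 547, 338, 171, 509, 680, 475, 441, 202, 643, 131, 60, 191, 251, 442, 693, 421, 400, 107, 507, 614
F(69) mod 714 = 614


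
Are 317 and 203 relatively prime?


Euclidean algorithm:
317 = 1 * 203 + 114
203 = 1 * 114 + 89
114 = 1 * 89 + 25
89 = 3 * 25 + 14
25 = 1 * 14 + 11
14 = 1 * 11 + 3
11 = 3 * 3 + 2
3 = 1 * 2 + 1
2 = 2 * 1 + 0
GCD(317, 203) = 1

Yes, coprime (GCD = 1)


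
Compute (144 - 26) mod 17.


144 - 26 = 118
118 mod 17 = 16


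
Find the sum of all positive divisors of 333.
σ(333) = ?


Divisors of 333: 1, 3, 9, 37, 111, 333
Sum = 1 + 3 + 9 + 37 + 111 + 333 = 494

σ(333) = 494


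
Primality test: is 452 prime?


452 / 2 = 226 (exact division)
452 is NOT prime.

No, 452 is not prime


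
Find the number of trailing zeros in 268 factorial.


floor(268/5) = 53
floor(268/25) = 10
floor(268/125) = 2
Total = 65

65 trailing zeros


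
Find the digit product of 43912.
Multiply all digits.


4 × 3 × 9 × 1 × 2 = 216


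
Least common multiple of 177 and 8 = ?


GCD(177, 8) = 1
LCM = 177*8/1 = 1416/1 = 1416

LCM = 1416


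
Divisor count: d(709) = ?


709 = 709^1
d(709) = (1+1) = 2

2 divisors


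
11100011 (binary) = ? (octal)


11100011 (base 2) = 227 (decimal)
227 (decimal) = 343 (base 8)


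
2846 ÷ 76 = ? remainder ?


2846 = 76 * 37 + 34
Check: 2812 + 34 = 2846

q = 37, r = 34


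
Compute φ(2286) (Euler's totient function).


2286 = 2 × 3^2 × 127
Prime factors: 2, 3, 127
φ(2286) = 2286 × (1-1/2) × (1-1/3) × (1-1/127)
= 2286 × 1/2 × 2/3 × 126/127 = 756

φ(2286) = 756


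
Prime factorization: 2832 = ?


2832 / 2 = 1416
1416 / 2 = 708
708 / 2 = 354
354 / 2 = 177
177 / 3 = 59
59 / 59 = 1
2832 = 2^4 × 3 × 59


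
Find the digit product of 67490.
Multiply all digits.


6 × 7 × 4 × 9 × 0 = 0


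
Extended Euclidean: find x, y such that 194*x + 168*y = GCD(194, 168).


Tabular extended Euclidean (each row: r = 194*s + 168*t):
r=194, s=1, t=0
r=168, s=0, t=1
q=1: r=26, s=1, t=-1   [194*(1) + 168*(-1) = 26]
q=6: r=12, s=-6, t=7   [194*(-6) + 168*(7) = 12]
q=2: r=2, s=13, t=-15   [194*(13) + 168*(-15) = 2]
q=6: r=0, s=-84, t=97   [194*(-84) + 168*(97) = 0]
GCD = 2; from the row with r=2: x=13, y=-15
Check: 194*(13) + 168*(-15) = 2522 - 2520 = 2

GCD = 2, x = 13, y = -15


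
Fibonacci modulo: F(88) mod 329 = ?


F(k) mod 329 for k=1..88:
1, 1, 2, 3, 5, 8, 13, 21, 34, 55, 89, 144, 233, 48, 281, 0, 281, 281, 233, 185, 89, 274, 34, 308, 13, 321, 5, 326, 2, 328, 1, 0, 1, 1, 2, 3, 5, 8, 13, 21, 34, 55, 89, 144, 233, 48, 281, 0, 281, 281, 233, 185, 89, 274, 34, 308, 13, 321, 5, 326, 2, 328, 1, 0, 1, 1, 2, 3, 5, 8, 13, 21, 34, 55, 89, 144, 233, 48, 281, 0, 281, 281, 233, 185, 89, 274, 34, 308
F(88) mod 329 = 308


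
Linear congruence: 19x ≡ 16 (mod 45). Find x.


GCD(19, 45) = 1, unique solution
a^(-1) mod 45 = 19
x = 19 * 16 mod 45 = 34

x ≡ 34 (mod 45)


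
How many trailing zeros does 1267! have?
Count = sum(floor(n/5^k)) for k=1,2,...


floor(1267/5) = 253
floor(1267/25) = 50
floor(1267/125) = 10
floor(1267/625) = 2
Total = 315

315 trailing zeros


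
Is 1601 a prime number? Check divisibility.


Check divisors up to sqrt(1601) = 40.0125
No divisors found.
1601 is prime.

Yes, 1601 is prime


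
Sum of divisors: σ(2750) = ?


Divisors of 2750: 1, 2, 5, 10, 11, 22, 25, 50, 55, 110, 125, 250, 275, 550, 1375, 2750
Sum = 1 + 2 + 5 + 10 + 11 + 22 + 25 + 50 + 55 + 110 + 125 + 250 + 275 + 550 + 1375 + 2750 = 5616

σ(2750) = 5616


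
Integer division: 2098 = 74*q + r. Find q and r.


2098 = 74 * 28 + 26
Check: 2072 + 26 = 2098

q = 28, r = 26


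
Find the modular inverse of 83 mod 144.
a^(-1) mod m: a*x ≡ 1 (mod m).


Use the extended Euclidean algorithm on (144, 83); each row r = 144*s + 83*t:
r=144, s=1, t=0
r=83, s=0, t=1
q=1: r=61, s=1, t=-1   [144*(1) + 83*(-1) = 61]
q=1: r=22, s=-1, t=2   [144*(-1) + 83*(2) = 22]
q=2: r=17, s=3, t=-5   [144*(3) + 83*(-5) = 17]
q=1: r=5, s=-4, t=7   [144*(-4) + 83*(7) = 5]
q=3: r=2, s=15, t=-26   [144*(15) + 83*(-26) = 2]
q=2: r=1, s=-34, t=59   [144*(-34) + 83*(59) = 1]
q=2: r=0, s=83, t=-144   [144*(83) + 83*(-144) = 0]
GCD = 1 with t = 59, so 83*(59) ≡ 1 (mod 144)
Inverse = 59 mod 144 = 59
Check: 83 * 59 = 4897 ≡ 1 (mod 144)

83^(-1) ≡ 59 (mod 144)


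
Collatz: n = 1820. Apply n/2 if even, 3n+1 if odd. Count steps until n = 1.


1820 → 910 → 455 → 1366 → 683 → 2050 → 1025 → 3076 → 1538 → 769 → 2308 → 1154 → 577 → 1732 → 866 → 433 → 1300 → 650 → 325 → 976 → 488 → 244 → 122 → 61 → 184 → 92 → 46 → 23 → 70 → 35 → 106 → 53 → 160 → 80 → 40 → 20 → 10 → 5 → 16 → 8 → 4 → 2 → 1
Total steps = 42

42 steps


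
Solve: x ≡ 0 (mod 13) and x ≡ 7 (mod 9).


M = 13*9 = 117
M1 = M/13 = 9, M2 = M/9 = 13
M1^(-1) mod 13 = 3, M2^(-1) mod 9 = 7
x = 0*9*3 + 7*13*7 = 637
637 mod 117 = 52
Check: 52 mod 13 = 0 ✓, 52 mod 9 = 7 ✓

x ≡ 52 (mod 117)


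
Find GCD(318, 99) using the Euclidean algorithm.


318 = 3 * 99 + 21
99 = 4 * 21 + 15
21 = 1 * 15 + 6
15 = 2 * 6 + 3
6 = 2 * 3 + 0
GCD = 3


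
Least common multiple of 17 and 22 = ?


GCD(17, 22) = 1
LCM = 17*22/1 = 374/1 = 374

LCM = 374


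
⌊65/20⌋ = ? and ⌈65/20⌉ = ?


65/20 = 3.2500
floor = 3
ceil = 4

floor = 3, ceil = 4


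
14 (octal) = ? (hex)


14 (base 8) = 12 (decimal)
12 (decimal) = C (base 16)


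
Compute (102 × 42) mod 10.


102 × 42 = 4284
4284 mod 10 = 4


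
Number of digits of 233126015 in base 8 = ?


233126015 in base 8 = 1571234177
Number of digits = 10

10 digits (base 8)


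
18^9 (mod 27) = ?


18^1 mod 27 = 18
18^2 mod 27 = 0
18^3 mod 27 = 0
18^4 mod 27 = 0
18^5 mod 27 = 0
18^6 mod 27 = 0
18^7 mod 27 = 0
18^8 mod 27 = 0
18^9 mod 27 = 0


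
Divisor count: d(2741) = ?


2741 = 2741^1
d(2741) = (1+1) = 2

2 divisors


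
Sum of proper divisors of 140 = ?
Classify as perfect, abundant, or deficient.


Proper divisors: 1, 2, 4, 5, 7, 10, 14, 20, 28, 35, 70
Sum = 1 + 2 + 4 + 5 + 7 + 10 + 14 + 20 + 28 + 35 + 70 = 196
196 > 140 → abundant

s(140) = 196 (abundant)


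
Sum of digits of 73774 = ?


7 + 3 + 7 + 7 + 4 = 28


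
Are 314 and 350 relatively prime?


Euclidean algorithm:
350 = 1 * 314 + 36
314 = 8 * 36 + 26
36 = 1 * 26 + 10
26 = 2 * 10 + 6
10 = 1 * 6 + 4
6 = 1 * 4 + 2
4 = 2 * 2 + 0
GCD(314, 350) = 2

No, not coprime (GCD = 2)


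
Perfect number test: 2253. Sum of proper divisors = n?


Proper divisors of 2253: 1, 3, 751
Sum = 1 + 3 + 751 = 755

No, 2253 is not perfect (755 ≠ 2253)


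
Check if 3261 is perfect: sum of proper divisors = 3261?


Proper divisors of 3261: 1, 3, 1087
Sum = 1 + 3 + 1087 = 1091

No, 3261 is not perfect (1091 ≠ 3261)


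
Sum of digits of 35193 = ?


3 + 5 + 1 + 9 + 3 = 21


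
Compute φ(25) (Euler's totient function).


25 = 5^2
Prime factors: 5
φ(25) = 25 × (1-1/5)
= 25 × 4/5 = 20

φ(25) = 20


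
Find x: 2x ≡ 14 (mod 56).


GCD(2, 56) = 2 divides 14
Divide: 1x ≡ 7 (mod 28)
x ≡ 7 (mod 28)


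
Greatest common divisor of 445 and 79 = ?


445 = 5 * 79 + 50
79 = 1 * 50 + 29
50 = 1 * 29 + 21
29 = 1 * 21 + 8
21 = 2 * 8 + 5
8 = 1 * 5 + 3
5 = 1 * 3 + 2
3 = 1 * 2 + 1
2 = 2 * 1 + 0
GCD = 1


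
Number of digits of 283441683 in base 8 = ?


283441683 in base 8 = 2071175023
Number of digits = 10

10 digits (base 8)


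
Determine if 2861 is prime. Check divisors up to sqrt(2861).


Check divisors up to sqrt(2861) = 53.4883
No divisors found.
2861 is prime.

Yes, 2861 is prime


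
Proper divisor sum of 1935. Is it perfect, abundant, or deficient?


Proper divisors: 1, 3, 5, 9, 15, 43, 45, 129, 215, 387, 645
Sum = 1 + 3 + 5 + 9 + 15 + 43 + 45 + 129 + 215 + 387 + 645 = 1497
1497 < 1935 → deficient

s(1935) = 1497 (deficient)


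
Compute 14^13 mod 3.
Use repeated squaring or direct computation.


14^1 mod 3 = 2
14^2 mod 3 = 1
14^3 mod 3 = 2
14^4 mod 3 = 1
14^5 mod 3 = 2
14^6 mod 3 = 1
14^7 mod 3 = 2
14^8 mod 3 = 1
14^9 mod 3 = 2
14^10 mod 3 = 1
14^11 mod 3 = 2
14^12 mod 3 = 1
14^13 mod 3 = 2


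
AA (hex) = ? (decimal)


AA (base 16) = 170 (decimal)
170 (decimal) = 170 (base 10)


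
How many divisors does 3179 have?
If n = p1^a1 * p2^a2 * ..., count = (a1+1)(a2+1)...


3179 = 11^1 × 17^2
d(3179) = (1+1) × (2+1) = 6

6 divisors


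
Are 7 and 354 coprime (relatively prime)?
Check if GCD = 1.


Euclidean algorithm:
354 = 50 * 7 + 4
7 = 1 * 4 + 3
4 = 1 * 3 + 1
3 = 3 * 1 + 0
GCD(7, 354) = 1

Yes, coprime (GCD = 1)


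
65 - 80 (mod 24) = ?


65 - 80 = -15
-15 mod 24 = 9


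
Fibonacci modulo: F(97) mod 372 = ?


F(k) mod 372 for k=1..97:
1, 1, 2, 3, 5, 8, 13, 21, 34, 55, 89, 144, 233, 5, 238, 243, 109, 352, 89, 69, 158, 227, 13, 240, 253, 121, 2, 123, 125, 248, 1, 249, 250, 127, 5, 132, 137, 269, 34, 303, 337, 268, 233, 129, 362, 119, 109, 228, 337, 193, 158, 351, 137, 116, 253, 369, 250, 247, 125, 0, 125, 125, 250, 3, 253, 256, 137, 21, 158, 179, 337, 144, 109, 253, 362, 243, 233, 104, 337, 69, 34, 103, 137, 240, 5, 245, 250, 123, 1, 124, 125, 249, 2, 251, 253, 132, 13
F(97) mod 372 = 13


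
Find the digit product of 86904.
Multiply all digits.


8 × 6 × 9 × 0 × 4 = 0


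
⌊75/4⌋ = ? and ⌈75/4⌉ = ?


75/4 = 18.7500
floor = 18
ceil = 19

floor = 18, ceil = 19


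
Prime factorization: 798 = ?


798 / 2 = 399
399 / 3 = 133
133 / 7 = 19
19 / 19 = 1
798 = 2 × 3 × 7 × 19


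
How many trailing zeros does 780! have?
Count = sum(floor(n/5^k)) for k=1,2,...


floor(780/5) = 156
floor(780/25) = 31
floor(780/125) = 6
floor(780/625) = 1
Total = 194

194 trailing zeros


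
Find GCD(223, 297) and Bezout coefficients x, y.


Tabular extended Euclidean (each row: r = 223*s + 297*t):
r=223, s=1, t=0
r=297, s=0, t=1
q=0: r=223, s=1, t=0   [223*(1) + 297*(0) = 223]
q=1: r=74, s=-1, t=1   [223*(-1) + 297*(1) = 74]
q=3: r=1, s=4, t=-3   [223*(4) + 297*(-3) = 1]
q=74: r=0, s=-297, t=223   [223*(-297) + 297*(223) = 0]
GCD = 1; from the row with r=1: x=4, y=-3
Check: 223*(4) + 297*(-3) = 892 - 891 = 1

GCD = 1, x = 4, y = -3


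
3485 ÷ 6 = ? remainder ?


3485 = 6 * 580 + 5
Check: 3480 + 5 = 3485

q = 580, r = 5


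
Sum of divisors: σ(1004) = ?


Divisors of 1004: 1, 2, 4, 251, 502, 1004
Sum = 1 + 2 + 4 + 251 + 502 + 1004 = 1764

σ(1004) = 1764


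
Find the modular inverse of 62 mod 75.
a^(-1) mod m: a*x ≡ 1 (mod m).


Use the extended Euclidean algorithm on (75, 62); each row r = 75*s + 62*t:
r=75, s=1, t=0
r=62, s=0, t=1
q=1: r=13, s=1, t=-1   [75*(1) + 62*(-1) = 13]
q=4: r=10, s=-4, t=5   [75*(-4) + 62*(5) = 10]
q=1: r=3, s=5, t=-6   [75*(5) + 62*(-6) = 3]
q=3: r=1, s=-19, t=23   [75*(-19) + 62*(23) = 1]
q=3: r=0, s=62, t=-75   [75*(62) + 62*(-75) = 0]
GCD = 1 with t = 23, so 62*(23) ≡ 1 (mod 75)
Inverse = 23 mod 75 = 23
Check: 62 * 23 = 1426 ≡ 1 (mod 75)

62^(-1) ≡ 23 (mod 75)


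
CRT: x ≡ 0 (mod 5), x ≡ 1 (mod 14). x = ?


M = 5*14 = 70
M1 = M/5 = 14, M2 = M/14 = 5
M1^(-1) mod 5 = 4, M2^(-1) mod 14 = 3
x = 0*14*4 + 1*5*3 = 15
15 mod 70 = 15
Check: 15 mod 5 = 0 ✓, 15 mod 14 = 1 ✓

x ≡ 15 (mod 70)


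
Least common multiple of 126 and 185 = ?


GCD(126, 185) = 1
LCM = 126*185/1 = 23310/1 = 23310

LCM = 23310


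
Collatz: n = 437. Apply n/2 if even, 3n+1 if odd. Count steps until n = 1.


437 → 1312 → 656 → 328 → 164 → 82 → 41 → 124 → 62 → 31 → 94 → 47 → 142 → 71 → 214 → 107 → 322 → 161 → 484 → 242 → 121 → 364 → 182 → 91 → 274 → 137 → 412 → 206 → 103 → 310 → 155 → 466 → 233 → 700 → 350 → 175 → 526 → 263 → 790 → 395 → 1186 → 593 → 1780 → 890 → 445 → 1336 → 668 → 334 → 167 → 502 → 251 → 754 → 377 → 1132 → 566 → 283 → 850 → 425 → 1276 → 638 → 319 → 958 → 479 → 1438 → 719 → 2158 → 1079 → 3238 → 1619 → 4858 → 2429 → 7288 → 3644 → 1822 → 911 → 2734 → 1367 → 4102 → 2051 → 6154 → 3077 → 9232 → 4616 → 2308 → 1154 → 577 → 1732 → 866 → 433 → 1300 → 650 → 325 → 976 → 488 → 244 → 122 → 61 → 184 → 92 → 46 → 23 → 70 → 35 → 106 → 53 → 160 → 80 → 40 → 20 → 10 → 5 → 16 → 8 → 4 → 2 → 1
Total steps = 115

115 steps


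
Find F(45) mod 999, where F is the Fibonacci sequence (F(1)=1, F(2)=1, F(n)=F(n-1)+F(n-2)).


F(k) mod 999 for k=1..45:
1, 1, 2, 3, 5, 8, 13, 21, 34, 55, 89, 144, 233, 377, 610, 987, 598, 586, 185, 771, 956, 728, 685, 414, 100, 514, 614, 129, 743, 872, 616, 489, 106, 595, 701, 297, 998, 296, 295, 591, 886, 478, 365, 843, 209
F(45) mod 999 = 209


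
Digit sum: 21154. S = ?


2 + 1 + 1 + 5 + 4 = 13


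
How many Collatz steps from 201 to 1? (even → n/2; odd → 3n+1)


201 → 604 → 302 → 151 → 454 → 227 → 682 → 341 → 1024 → 512 → 256 → 128 → 64 → 32 → 16 → 8 → 4 → 2 → 1
Total steps = 18

18 steps


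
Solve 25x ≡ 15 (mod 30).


GCD(25, 30) = 5 divides 15
Divide: 5x ≡ 3 (mod 6)
x ≡ 3 (mod 6)


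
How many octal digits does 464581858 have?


464581858 in base 8 = 3354172342
Number of digits = 10

10 digits (base 8)


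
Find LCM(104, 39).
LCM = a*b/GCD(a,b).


GCD(104, 39) = 13
LCM = 104*39/13 = 4056/13 = 312

LCM = 312


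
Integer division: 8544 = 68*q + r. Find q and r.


8544 = 68 * 125 + 44
Check: 8500 + 44 = 8544

q = 125, r = 44


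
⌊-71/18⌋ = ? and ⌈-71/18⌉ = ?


-71/18 = -3.9444
floor = -4
ceil = -3

floor = -4, ceil = -3


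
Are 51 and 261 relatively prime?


Euclidean algorithm:
261 = 5 * 51 + 6
51 = 8 * 6 + 3
6 = 2 * 3 + 0
GCD(51, 261) = 3

No, not coprime (GCD = 3)


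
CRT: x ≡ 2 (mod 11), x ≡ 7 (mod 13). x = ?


M = 11*13 = 143
M1 = M/11 = 13, M2 = M/13 = 11
M1^(-1) mod 11 = 6, M2^(-1) mod 13 = 6
x = 2*13*6 + 7*11*6 = 618
618 mod 143 = 46
Check: 46 mod 11 = 2 ✓, 46 mod 13 = 7 ✓

x ≡ 46 (mod 143)


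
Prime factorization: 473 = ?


473 / 11 = 43
43 / 43 = 1
473 = 11 × 43


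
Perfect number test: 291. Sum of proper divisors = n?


Proper divisors of 291: 1, 3, 97
Sum = 1 + 3 + 97 = 101

No, 291 is not perfect (101 ≠ 291)


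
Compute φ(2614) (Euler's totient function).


2614 = 2 × 1307
Prime factors: 2, 1307
φ(2614) = 2614 × (1-1/2) × (1-1/1307)
= 2614 × 1/2 × 1306/1307 = 1306

φ(2614) = 1306


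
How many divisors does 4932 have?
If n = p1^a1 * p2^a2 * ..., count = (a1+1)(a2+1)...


4932 = 2^2 × 3^2 × 137^1
d(4932) = (2+1) × (2+1) × (1+1) = 18

18 divisors


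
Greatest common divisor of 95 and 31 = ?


95 = 3 * 31 + 2
31 = 15 * 2 + 1
2 = 2 * 1 + 0
GCD = 1


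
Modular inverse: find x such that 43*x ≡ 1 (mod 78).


Use the extended Euclidean algorithm on (78, 43); each row r = 78*s + 43*t:
r=78, s=1, t=0
r=43, s=0, t=1
q=1: r=35, s=1, t=-1   [78*(1) + 43*(-1) = 35]
q=1: r=8, s=-1, t=2   [78*(-1) + 43*(2) = 8]
q=4: r=3, s=5, t=-9   [78*(5) + 43*(-9) = 3]
q=2: r=2, s=-11, t=20   [78*(-11) + 43*(20) = 2]
q=1: r=1, s=16, t=-29   [78*(16) + 43*(-29) = 1]
q=2: r=0, s=-43, t=78   [78*(-43) + 43*(78) = 0]
GCD = 1 with t = -29, so 43*(-29) ≡ 1 (mod 78)
Inverse = -29 mod 78 = 49
Check: 43 * 49 = 2107 ≡ 1 (mod 78)

43^(-1) ≡ 49 (mod 78)


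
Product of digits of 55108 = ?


5 × 5 × 1 × 0 × 8 = 0


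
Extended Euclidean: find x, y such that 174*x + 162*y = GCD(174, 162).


Tabular extended Euclidean (each row: r = 174*s + 162*t):
r=174, s=1, t=0
r=162, s=0, t=1
q=1: r=12, s=1, t=-1   [174*(1) + 162*(-1) = 12]
q=13: r=6, s=-13, t=14   [174*(-13) + 162*(14) = 6]
q=2: r=0, s=27, t=-29   [174*(27) + 162*(-29) = 0]
GCD = 6; from the row with r=6: x=-13, y=14
Check: 174*(-13) + 162*(14) = -2262 + 2268 = 6

GCD = 6, x = -13, y = 14


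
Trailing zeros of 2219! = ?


floor(2219/5) = 443
floor(2219/25) = 88
floor(2219/125) = 17
floor(2219/625) = 3
Total = 551

551 trailing zeros


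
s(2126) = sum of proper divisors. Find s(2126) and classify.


Proper divisors: 1, 2, 1063
Sum = 1 + 2 + 1063 = 1066
1066 < 2126 → deficient

s(2126) = 1066 (deficient)
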